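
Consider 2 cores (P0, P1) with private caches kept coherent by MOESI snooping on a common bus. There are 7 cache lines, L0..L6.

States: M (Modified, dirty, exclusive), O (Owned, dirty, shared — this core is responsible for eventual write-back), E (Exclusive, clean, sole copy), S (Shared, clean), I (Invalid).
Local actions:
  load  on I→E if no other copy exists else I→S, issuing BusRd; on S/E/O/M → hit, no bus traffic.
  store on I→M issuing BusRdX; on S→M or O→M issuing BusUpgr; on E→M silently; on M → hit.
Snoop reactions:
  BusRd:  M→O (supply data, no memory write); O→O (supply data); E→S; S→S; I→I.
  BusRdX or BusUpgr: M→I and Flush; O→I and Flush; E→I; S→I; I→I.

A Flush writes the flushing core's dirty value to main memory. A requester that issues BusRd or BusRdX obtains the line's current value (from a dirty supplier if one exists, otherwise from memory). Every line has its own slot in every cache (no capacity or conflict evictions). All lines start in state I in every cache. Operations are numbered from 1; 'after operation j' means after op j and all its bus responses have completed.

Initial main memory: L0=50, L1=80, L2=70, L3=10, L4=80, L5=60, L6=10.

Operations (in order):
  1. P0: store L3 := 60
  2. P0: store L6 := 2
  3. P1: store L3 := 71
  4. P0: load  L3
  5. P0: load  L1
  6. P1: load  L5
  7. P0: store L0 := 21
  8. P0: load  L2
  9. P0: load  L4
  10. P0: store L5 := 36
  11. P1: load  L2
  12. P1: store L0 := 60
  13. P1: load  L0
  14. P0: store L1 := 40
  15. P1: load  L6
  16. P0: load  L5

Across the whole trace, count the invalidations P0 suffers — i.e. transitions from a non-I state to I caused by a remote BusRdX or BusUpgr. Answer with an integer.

  op1 P0: store L3 := 60 → M/I on L3; bus BusRdX; mem=10
  op2 P0: store L6 := 2 → M/I on L6; bus BusRdX; mem=10
  op3 P1: store L3 := 71 → I/M on L3; bus BusRdX Flush; mem=60
  op4 P0: load  L3 → S/O on L3; bus BusRd; mem=60
  op5 P0: load  L1 → E/I on L1; bus BusRd; mem=80
  op6 P1: load  L5 → I/E on L5; bus BusRd; mem=60
  op7 P0: store L0 := 21 → M/I on L0; bus BusRdX; mem=50
  op8 P0: load  L2 → E/I on L2; bus BusRd; mem=70
  op9 P0: load  L4 → E/I on L4; bus BusRd; mem=80
  op10 P0: store L5 := 36 → M/I on L5; bus BusRdX; mem=60
  op11 P1: load  L2 → S/S on L2; bus BusRd; mem=70
  op12 P1: store L0 := 60 → I/M on L0; bus BusRdX Flush; mem=21
  op13 P1: load  L0 → I/M on L0; bus (none); mem=21
  op14 P0: store L1 := 40 → M/I on L1; bus (none); mem=80
  op15 P1: load  L6 → O/S on L6; bus BusRd; mem=10
  op16 P0: load  L5 → M/I on L5; bus (none); mem=60

invalidations = 2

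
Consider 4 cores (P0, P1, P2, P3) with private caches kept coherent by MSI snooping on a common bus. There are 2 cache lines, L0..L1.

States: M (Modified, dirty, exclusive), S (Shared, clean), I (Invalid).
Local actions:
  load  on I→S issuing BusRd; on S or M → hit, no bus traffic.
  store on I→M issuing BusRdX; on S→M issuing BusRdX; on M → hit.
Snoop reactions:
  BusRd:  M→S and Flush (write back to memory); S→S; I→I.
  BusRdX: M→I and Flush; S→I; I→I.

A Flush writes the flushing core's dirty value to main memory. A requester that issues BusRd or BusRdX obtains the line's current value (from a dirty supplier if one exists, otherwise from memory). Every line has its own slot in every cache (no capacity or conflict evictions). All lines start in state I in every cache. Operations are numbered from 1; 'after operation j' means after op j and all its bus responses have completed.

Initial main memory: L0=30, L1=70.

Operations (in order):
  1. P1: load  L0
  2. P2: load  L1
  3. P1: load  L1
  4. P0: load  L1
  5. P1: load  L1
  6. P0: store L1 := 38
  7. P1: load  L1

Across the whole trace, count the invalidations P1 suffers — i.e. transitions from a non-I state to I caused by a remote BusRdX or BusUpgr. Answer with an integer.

[1] P1: load  L0 | P0:I, P1:S(30), P2:I, P3:I | bus: BusRd
[2] P2: load  L1 | P0:I, P1:I, P2:S(70), P3:I | bus: BusRd
[3] P1: load  L1 | P0:I, P1:S(70), P2:S(70), P3:I | bus: BusRd
[4] P0: load  L1 | P0:S(70), P1:S(70), P2:S(70), P3:I | bus: BusRd
[5] P1: load  L1 | P0:S(70), P1:S(70), P2:S(70), P3:I | bus: none
[6] P0: store L1 := 38 | P0:M(38), P1:I, P2:I, P3:I | bus: BusRdX
[7] P1: load  L1 | P0:S(38), P1:S(38), P2:I, P3:I | bus: BusRd,Flush

invalidations = 1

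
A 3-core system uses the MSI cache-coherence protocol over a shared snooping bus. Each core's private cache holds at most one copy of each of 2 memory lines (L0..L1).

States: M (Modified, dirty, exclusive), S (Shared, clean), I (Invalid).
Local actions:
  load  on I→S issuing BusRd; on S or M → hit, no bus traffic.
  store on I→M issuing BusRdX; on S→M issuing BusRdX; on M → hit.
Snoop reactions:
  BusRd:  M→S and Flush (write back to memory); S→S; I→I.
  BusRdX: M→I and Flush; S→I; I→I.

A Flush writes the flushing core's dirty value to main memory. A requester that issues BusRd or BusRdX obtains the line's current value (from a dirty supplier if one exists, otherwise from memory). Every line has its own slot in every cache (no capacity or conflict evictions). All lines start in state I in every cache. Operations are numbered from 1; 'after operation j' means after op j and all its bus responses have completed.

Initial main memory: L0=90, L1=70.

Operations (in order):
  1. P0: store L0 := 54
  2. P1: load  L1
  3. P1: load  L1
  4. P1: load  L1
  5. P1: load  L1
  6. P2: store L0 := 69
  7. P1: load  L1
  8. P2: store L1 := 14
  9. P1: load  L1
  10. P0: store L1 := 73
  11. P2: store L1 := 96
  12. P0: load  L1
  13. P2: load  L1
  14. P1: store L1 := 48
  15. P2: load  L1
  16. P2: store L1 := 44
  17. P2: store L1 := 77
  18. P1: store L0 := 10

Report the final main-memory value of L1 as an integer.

memory[L1] = 48

[1] P0: store L0 := 54 | P0:M(54), P1:I, P2:I | bus: BusRdX
[2] P1: load  L1 | P0:I, P1:S(70), P2:I | bus: BusRd
[3] P1: load  L1 | P0:I, P1:S(70), P2:I | bus: none
[4] P1: load  L1 | P0:I, P1:S(70), P2:I | bus: none
[5] P1: load  L1 | P0:I, P1:S(70), P2:I | bus: none
[6] P2: store L0 := 69 | P0:I, P1:I, P2:M(69) | bus: BusRdX,Flush
[7] P1: load  L1 | P0:I, P1:S(70), P2:I | bus: none
[8] P2: store L1 := 14 | P0:I, P1:I, P2:M(14) | bus: BusRdX
[9] P1: load  L1 | P0:I, P1:S(14), P2:S(14) | bus: BusRd,Flush
[10] P0: store L1 := 73 | P0:M(73), P1:I, P2:I | bus: BusRdX
[11] P2: store L1 := 96 | P0:I, P1:I, P2:M(96) | bus: BusRdX,Flush
[12] P0: load  L1 | P0:S(96), P1:I, P2:S(96) | bus: BusRd,Flush
[13] P2: load  L1 | P0:S(96), P1:I, P2:S(96) | bus: none
[14] P1: store L1 := 48 | P0:I, P1:M(48), P2:I | bus: BusRdX
[15] P2: load  L1 | P0:I, P1:S(48), P2:S(48) | bus: BusRd,Flush
[16] P2: store L1 := 44 | P0:I, P1:I, P2:M(44) | bus: BusRdX
[17] P2: store L1 := 77 | P0:I, P1:I, P2:M(77) | bus: none
[18] P1: store L0 := 10 | P0:I, P1:M(10), P2:I | bus: BusRdX,Flush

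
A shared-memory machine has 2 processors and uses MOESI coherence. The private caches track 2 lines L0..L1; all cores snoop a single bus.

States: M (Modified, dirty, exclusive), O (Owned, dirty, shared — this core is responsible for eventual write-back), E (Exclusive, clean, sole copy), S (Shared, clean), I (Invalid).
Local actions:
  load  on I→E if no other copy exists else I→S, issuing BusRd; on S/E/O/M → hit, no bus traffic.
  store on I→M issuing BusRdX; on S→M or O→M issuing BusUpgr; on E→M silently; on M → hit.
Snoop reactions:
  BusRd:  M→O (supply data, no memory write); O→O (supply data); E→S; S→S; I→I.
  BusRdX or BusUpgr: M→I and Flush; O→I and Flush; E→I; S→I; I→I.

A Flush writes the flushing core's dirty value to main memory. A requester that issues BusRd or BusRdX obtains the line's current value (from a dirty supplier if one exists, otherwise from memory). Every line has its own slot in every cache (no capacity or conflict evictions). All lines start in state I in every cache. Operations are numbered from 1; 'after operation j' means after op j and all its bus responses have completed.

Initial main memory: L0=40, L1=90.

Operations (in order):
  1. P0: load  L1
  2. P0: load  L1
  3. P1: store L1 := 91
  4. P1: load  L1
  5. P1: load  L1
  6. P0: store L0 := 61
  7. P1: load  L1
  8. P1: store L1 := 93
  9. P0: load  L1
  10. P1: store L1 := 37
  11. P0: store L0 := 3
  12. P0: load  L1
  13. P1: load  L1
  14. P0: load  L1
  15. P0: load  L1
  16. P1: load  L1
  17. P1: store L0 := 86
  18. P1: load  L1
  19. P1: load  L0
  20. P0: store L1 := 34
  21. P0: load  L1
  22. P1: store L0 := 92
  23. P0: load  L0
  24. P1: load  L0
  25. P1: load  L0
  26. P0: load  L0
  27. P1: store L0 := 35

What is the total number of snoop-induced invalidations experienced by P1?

invalidations = 1

[1] P0: load  L1 | P0:E(90), P1:I | bus: BusRd
[2] P0: load  L1 | P0:E(90), P1:I | bus: none
[3] P1: store L1 := 91 | P0:I, P1:M(91) | bus: BusRdX
[4] P1: load  L1 | P0:I, P1:M(91) | bus: none
[5] P1: load  L1 | P0:I, P1:M(91) | bus: none
[6] P0: store L0 := 61 | P0:M(61), P1:I | bus: BusRdX
[7] P1: load  L1 | P0:I, P1:M(91) | bus: none
[8] P1: store L1 := 93 | P0:I, P1:M(93) | bus: none
[9] P0: load  L1 | P0:S(93), P1:O(93) | bus: BusRd
[10] P1: store L1 := 37 | P0:I, P1:M(37) | bus: BusUpgr
[11] P0: store L0 := 3 | P0:M(3), P1:I | bus: none
[12] P0: load  L1 | P0:S(37), P1:O(37) | bus: BusRd
[13] P1: load  L1 | P0:S(37), P1:O(37) | bus: none
[14] P0: load  L1 | P0:S(37), P1:O(37) | bus: none
[15] P0: load  L1 | P0:S(37), P1:O(37) | bus: none
[16] P1: load  L1 | P0:S(37), P1:O(37) | bus: none
[17] P1: store L0 := 86 | P0:I, P1:M(86) | bus: BusRdX,Flush
[18] P1: load  L1 | P0:S(37), P1:O(37) | bus: none
[19] P1: load  L0 | P0:I, P1:M(86) | bus: none
[20] P0: store L1 := 34 | P0:M(34), P1:I | bus: BusUpgr,Flush
[21] P0: load  L1 | P0:M(34), P1:I | bus: none
[22] P1: store L0 := 92 | P0:I, P1:M(92) | bus: none
[23] P0: load  L0 | P0:S(92), P1:O(92) | bus: BusRd
[24] P1: load  L0 | P0:S(92), P1:O(92) | bus: none
[25] P1: load  L0 | P0:S(92), P1:O(92) | bus: none
[26] P0: load  L0 | P0:S(92), P1:O(92) | bus: none
[27] P1: store L0 := 35 | P0:I, P1:M(35) | bus: BusUpgr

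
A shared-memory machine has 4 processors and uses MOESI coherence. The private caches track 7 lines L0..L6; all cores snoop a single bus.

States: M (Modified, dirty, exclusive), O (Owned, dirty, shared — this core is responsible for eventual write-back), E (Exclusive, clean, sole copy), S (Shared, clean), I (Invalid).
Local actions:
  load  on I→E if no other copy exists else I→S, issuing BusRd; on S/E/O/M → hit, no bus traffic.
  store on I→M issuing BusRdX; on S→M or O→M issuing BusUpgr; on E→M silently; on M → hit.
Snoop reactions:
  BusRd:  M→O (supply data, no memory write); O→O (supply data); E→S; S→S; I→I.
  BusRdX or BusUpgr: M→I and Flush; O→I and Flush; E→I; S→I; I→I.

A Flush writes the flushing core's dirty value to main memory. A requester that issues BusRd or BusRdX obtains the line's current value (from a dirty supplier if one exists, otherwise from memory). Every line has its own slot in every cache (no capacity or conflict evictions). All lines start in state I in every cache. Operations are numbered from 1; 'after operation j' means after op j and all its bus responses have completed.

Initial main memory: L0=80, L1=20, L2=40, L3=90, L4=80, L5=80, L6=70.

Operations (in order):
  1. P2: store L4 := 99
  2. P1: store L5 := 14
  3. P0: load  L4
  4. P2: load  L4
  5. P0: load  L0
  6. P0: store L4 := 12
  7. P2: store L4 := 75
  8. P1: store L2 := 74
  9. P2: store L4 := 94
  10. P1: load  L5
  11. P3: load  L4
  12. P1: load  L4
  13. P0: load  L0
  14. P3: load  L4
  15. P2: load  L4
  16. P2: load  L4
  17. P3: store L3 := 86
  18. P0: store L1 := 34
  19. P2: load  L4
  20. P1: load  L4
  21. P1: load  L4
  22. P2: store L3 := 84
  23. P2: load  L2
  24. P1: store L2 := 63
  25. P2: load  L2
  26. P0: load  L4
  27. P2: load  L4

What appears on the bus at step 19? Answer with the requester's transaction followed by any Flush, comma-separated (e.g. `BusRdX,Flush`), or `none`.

bus = none

1. P2: store L4 := 99  bus=[BusRdX]  L4: P0=I P1=I P2=M P3=I  mem[L4]=80
2. P1: store L5 := 14  bus=[BusRdX]  L5: P0=I P1=M P2=I P3=I  mem[L5]=80
3. P0: load  L4  bus=[BusRd]  L4: P0=S P1=I P2=O P3=I  mem[L4]=80
4. P2: load  L4  bus=[-]  L4: P0=S P1=I P2=O P3=I  mem[L4]=80
5. P0: load  L0  bus=[BusRd]  L0: P0=E P1=I P2=I P3=I  mem[L0]=80
6. P0: store L4 := 12  bus=[BusUpgr,Flush]  L4: P0=M P1=I P2=I P3=I  mem[L4]=99
7. P2: store L4 := 75  bus=[BusRdX,Flush]  L4: P0=I P1=I P2=M P3=I  mem[L4]=12
8. P1: store L2 := 74  bus=[BusRdX]  L2: P0=I P1=M P2=I P3=I  mem[L2]=40
9. P2: store L4 := 94  bus=[-]  L4: P0=I P1=I P2=M P3=I  mem[L4]=12
10. P1: load  L5  bus=[-]  L5: P0=I P1=M P2=I P3=I  mem[L5]=80
11. P3: load  L4  bus=[BusRd]  L4: P0=I P1=I P2=O P3=S  mem[L4]=12
12. P1: load  L4  bus=[BusRd]  L4: P0=I P1=S P2=O P3=S  mem[L4]=12
13. P0: load  L0  bus=[-]  L0: P0=E P1=I P2=I P3=I  mem[L0]=80
14. P3: load  L4  bus=[-]  L4: P0=I P1=S P2=O P3=S  mem[L4]=12
15. P2: load  L4  bus=[-]  L4: P0=I P1=S P2=O P3=S  mem[L4]=12
16. P2: load  L4  bus=[-]  L4: P0=I P1=S P2=O P3=S  mem[L4]=12
17. P3: store L3 := 86  bus=[BusRdX]  L3: P0=I P1=I P2=I P3=M  mem[L3]=90
18. P0: store L1 := 34  bus=[BusRdX]  L1: P0=M P1=I P2=I P3=I  mem[L1]=20
19. P2: load  L4  bus=[-]  L4: P0=I P1=S P2=O P3=S  mem[L4]=12
20. P1: load  L4  bus=[-]  L4: P0=I P1=S P2=O P3=S  mem[L4]=12
21. P1: load  L4  bus=[-]  L4: P0=I P1=S P2=O P3=S  mem[L4]=12
22. P2: store L3 := 84  bus=[BusRdX,Flush]  L3: P0=I P1=I P2=M P3=I  mem[L3]=86
23. P2: load  L2  bus=[BusRd]  L2: P0=I P1=O P2=S P3=I  mem[L2]=40
24. P1: store L2 := 63  bus=[BusUpgr]  L2: P0=I P1=M P2=I P3=I  mem[L2]=40
25. P2: load  L2  bus=[BusRd]  L2: P0=I P1=O P2=S P3=I  mem[L2]=40
26. P0: load  L4  bus=[BusRd]  L4: P0=S P1=S P2=O P3=S  mem[L4]=12
27. P2: load  L4  bus=[-]  L4: P0=S P1=S P2=O P3=S  mem[L4]=12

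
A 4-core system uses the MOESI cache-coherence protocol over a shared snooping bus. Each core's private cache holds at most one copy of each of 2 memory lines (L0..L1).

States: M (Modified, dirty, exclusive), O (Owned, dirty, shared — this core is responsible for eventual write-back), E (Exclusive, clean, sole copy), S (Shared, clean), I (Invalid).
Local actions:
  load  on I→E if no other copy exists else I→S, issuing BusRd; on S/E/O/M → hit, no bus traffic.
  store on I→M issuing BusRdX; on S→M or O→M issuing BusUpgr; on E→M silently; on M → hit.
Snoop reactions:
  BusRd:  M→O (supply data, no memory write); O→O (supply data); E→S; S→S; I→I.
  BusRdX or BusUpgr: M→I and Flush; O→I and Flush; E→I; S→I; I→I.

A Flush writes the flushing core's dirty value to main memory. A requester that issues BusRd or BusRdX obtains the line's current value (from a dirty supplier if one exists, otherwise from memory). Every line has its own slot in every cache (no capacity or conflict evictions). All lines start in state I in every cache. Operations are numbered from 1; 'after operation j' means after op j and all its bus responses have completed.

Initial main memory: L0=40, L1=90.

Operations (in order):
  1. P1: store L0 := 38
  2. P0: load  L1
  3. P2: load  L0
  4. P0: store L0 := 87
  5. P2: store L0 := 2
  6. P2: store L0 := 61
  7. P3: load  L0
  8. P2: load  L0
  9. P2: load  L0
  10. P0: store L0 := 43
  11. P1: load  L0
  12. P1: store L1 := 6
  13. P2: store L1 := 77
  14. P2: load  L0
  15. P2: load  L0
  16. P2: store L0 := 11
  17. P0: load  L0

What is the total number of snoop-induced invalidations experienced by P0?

step 1: P1: store L0 := 38  ⟶  IMII  (L0)  txn=BusRdX  M[L0]=40
step 2: P0: load  L1  ⟶  EIII  (L1)  txn=BusRd  M[L1]=90
step 3: P2: load  L0  ⟶  IOSI  (L0)  txn=BusRd  M[L0]=40
step 4: P0: store L0 := 87  ⟶  MIII  (L0)  txn=BusRdX+Flush  M[L0]=38
step 5: P2: store L0 := 2  ⟶  IIMI  (L0)  txn=BusRdX+Flush  M[L0]=87
step 6: P2: store L0 := 61  ⟶  IIMI  (L0)  txn=∅  M[L0]=87
step 7: P3: load  L0  ⟶  IIOS  (L0)  txn=BusRd  M[L0]=87
step 8: P2: load  L0  ⟶  IIOS  (L0)  txn=∅  M[L0]=87
step 9: P2: load  L0  ⟶  IIOS  (L0)  txn=∅  M[L0]=87
step 10: P0: store L0 := 43  ⟶  MIII  (L0)  txn=BusRdX+Flush  M[L0]=61
step 11: P1: load  L0  ⟶  OSII  (L0)  txn=BusRd  M[L0]=61
step 12: P1: store L1 := 6  ⟶  IMII  (L1)  txn=BusRdX  M[L1]=90
step 13: P2: store L1 := 77  ⟶  IIMI  (L1)  txn=BusRdX+Flush  M[L1]=6
step 14: P2: load  L0  ⟶  OSSI  (L0)  txn=BusRd  M[L0]=61
step 15: P2: load  L0  ⟶  OSSI  (L0)  txn=∅  M[L0]=61
step 16: P2: store L0 := 11  ⟶  IIMI  (L0)  txn=BusUpgr+Flush  M[L0]=43
step 17: P0: load  L0  ⟶  SIOI  (L0)  txn=BusRd  M[L0]=43

invalidations = 3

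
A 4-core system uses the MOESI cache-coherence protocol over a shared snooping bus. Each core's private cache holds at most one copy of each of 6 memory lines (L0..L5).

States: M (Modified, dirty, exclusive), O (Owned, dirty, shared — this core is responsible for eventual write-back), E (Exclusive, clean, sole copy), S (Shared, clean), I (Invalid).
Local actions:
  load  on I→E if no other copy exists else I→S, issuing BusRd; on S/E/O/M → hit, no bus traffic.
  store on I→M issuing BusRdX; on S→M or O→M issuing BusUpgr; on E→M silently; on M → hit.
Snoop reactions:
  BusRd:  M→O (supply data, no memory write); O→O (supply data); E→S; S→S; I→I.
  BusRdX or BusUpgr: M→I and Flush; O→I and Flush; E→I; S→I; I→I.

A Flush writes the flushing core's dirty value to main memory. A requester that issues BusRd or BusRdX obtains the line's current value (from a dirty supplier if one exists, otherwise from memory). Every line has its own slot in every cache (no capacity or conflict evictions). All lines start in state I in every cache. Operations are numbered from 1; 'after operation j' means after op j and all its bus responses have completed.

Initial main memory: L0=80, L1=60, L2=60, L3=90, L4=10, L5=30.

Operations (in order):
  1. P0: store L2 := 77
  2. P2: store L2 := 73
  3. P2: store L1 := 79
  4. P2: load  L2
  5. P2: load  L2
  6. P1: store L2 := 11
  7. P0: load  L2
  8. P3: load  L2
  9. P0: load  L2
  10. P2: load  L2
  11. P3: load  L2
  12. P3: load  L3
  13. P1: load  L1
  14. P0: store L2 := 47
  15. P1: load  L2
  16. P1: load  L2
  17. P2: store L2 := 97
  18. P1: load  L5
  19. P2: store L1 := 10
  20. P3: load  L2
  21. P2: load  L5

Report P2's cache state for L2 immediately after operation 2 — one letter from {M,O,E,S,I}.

state = M

[1] P0: store L2 := 77 | P0:M(77), P1:I, P2:I, P3:I | bus: BusRdX
[2] P2: store L2 := 73 | P0:I, P1:I, P2:M(73), P3:I | bus: BusRdX,Flush
[3] P2: store L1 := 79 | P0:I, P1:I, P2:M(79), P3:I | bus: BusRdX
[4] P2: load  L2 | P0:I, P1:I, P2:M(73), P3:I | bus: none
[5] P2: load  L2 | P0:I, P1:I, P2:M(73), P3:I | bus: none
[6] P1: store L2 := 11 | P0:I, P1:M(11), P2:I, P3:I | bus: BusRdX,Flush
[7] P0: load  L2 | P0:S(11), P1:O(11), P2:I, P3:I | bus: BusRd
[8] P3: load  L2 | P0:S(11), P1:O(11), P2:I, P3:S(11) | bus: BusRd
[9] P0: load  L2 | P0:S(11), P1:O(11), P2:I, P3:S(11) | bus: none
[10] P2: load  L2 | P0:S(11), P1:O(11), P2:S(11), P3:S(11) | bus: BusRd
[11] P3: load  L2 | P0:S(11), P1:O(11), P2:S(11), P3:S(11) | bus: none
[12] P3: load  L3 | P0:I, P1:I, P2:I, P3:E(90) | bus: BusRd
[13] P1: load  L1 | P0:I, P1:S(79), P2:O(79), P3:I | bus: BusRd
[14] P0: store L2 := 47 | P0:M(47), P1:I, P2:I, P3:I | bus: BusUpgr,Flush
[15] P1: load  L2 | P0:O(47), P1:S(47), P2:I, P3:I | bus: BusRd
[16] P1: load  L2 | P0:O(47), P1:S(47), P2:I, P3:I | bus: none
[17] P2: store L2 := 97 | P0:I, P1:I, P2:M(97), P3:I | bus: BusRdX,Flush
[18] P1: load  L5 | P0:I, P1:E(30), P2:I, P3:I | bus: BusRd
[19] P2: store L1 := 10 | P0:I, P1:I, P2:M(10), P3:I | bus: BusUpgr
[20] P3: load  L2 | P0:I, P1:I, P2:O(97), P3:S(97) | bus: BusRd
[21] P2: load  L5 | P0:I, P1:S(30), P2:S(30), P3:I | bus: BusRd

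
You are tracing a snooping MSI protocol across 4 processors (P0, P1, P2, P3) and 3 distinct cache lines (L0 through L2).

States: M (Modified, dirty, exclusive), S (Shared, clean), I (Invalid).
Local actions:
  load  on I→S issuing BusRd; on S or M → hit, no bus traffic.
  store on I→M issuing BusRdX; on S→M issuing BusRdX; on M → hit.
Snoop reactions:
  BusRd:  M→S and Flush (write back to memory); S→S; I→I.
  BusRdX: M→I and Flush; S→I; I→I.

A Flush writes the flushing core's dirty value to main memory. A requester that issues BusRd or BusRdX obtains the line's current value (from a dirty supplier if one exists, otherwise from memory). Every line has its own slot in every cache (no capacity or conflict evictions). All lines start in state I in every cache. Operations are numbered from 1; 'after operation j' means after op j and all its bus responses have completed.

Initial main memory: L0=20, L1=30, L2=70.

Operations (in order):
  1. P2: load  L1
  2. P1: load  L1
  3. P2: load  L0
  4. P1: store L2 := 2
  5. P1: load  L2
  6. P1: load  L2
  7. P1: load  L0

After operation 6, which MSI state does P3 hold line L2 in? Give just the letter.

[1] P2: load  L1 | P0:I, P1:I, P2:S(30), P3:I | bus: BusRd
[2] P1: load  L1 | P0:I, P1:S(30), P2:S(30), P3:I | bus: BusRd
[3] P2: load  L0 | P0:I, P1:I, P2:S(20), P3:I | bus: BusRd
[4] P1: store L2 := 2 | P0:I, P1:M(2), P2:I, P3:I | bus: BusRdX
[5] P1: load  L2 | P0:I, P1:M(2), P2:I, P3:I | bus: none
[6] P1: load  L2 | P0:I, P1:M(2), P2:I, P3:I | bus: none
[7] P1: load  L0 | P0:I, P1:S(20), P2:S(20), P3:I | bus: BusRd

state = I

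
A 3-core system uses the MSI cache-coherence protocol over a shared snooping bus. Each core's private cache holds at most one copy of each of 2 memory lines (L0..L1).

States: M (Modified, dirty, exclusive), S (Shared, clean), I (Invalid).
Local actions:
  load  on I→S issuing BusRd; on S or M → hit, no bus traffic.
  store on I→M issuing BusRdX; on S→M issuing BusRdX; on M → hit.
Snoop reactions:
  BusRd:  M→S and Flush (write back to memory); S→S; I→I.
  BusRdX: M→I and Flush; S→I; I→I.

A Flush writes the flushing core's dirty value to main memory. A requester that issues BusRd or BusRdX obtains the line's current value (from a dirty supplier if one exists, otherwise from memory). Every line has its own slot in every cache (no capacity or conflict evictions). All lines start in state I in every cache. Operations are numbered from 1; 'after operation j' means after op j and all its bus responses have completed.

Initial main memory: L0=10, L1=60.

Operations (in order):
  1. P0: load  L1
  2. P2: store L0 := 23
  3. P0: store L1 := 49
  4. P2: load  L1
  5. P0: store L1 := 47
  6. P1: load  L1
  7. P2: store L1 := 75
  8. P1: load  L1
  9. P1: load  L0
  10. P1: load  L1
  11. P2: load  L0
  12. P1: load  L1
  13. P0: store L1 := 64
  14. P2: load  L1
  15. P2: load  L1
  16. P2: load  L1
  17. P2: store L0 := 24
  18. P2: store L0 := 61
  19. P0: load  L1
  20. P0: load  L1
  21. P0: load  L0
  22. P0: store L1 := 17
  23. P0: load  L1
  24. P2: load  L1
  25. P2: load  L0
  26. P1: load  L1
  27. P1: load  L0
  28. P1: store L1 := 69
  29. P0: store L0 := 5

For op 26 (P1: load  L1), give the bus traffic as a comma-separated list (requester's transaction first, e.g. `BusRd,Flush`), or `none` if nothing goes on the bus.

bus = BusRd

[1] P0: load  L1 | P0:S(60), P1:I, P2:I | bus: BusRd
[2] P2: store L0 := 23 | P0:I, P1:I, P2:M(23) | bus: BusRdX
[3] P0: store L1 := 49 | P0:M(49), P1:I, P2:I | bus: BusRdX
[4] P2: load  L1 | P0:S(49), P1:I, P2:S(49) | bus: BusRd,Flush
[5] P0: store L1 := 47 | P0:M(47), P1:I, P2:I | bus: BusRdX
[6] P1: load  L1 | P0:S(47), P1:S(47), P2:I | bus: BusRd,Flush
[7] P2: store L1 := 75 | P0:I, P1:I, P2:M(75) | bus: BusRdX
[8] P1: load  L1 | P0:I, P1:S(75), P2:S(75) | bus: BusRd,Flush
[9] P1: load  L0 | P0:I, P1:S(23), P2:S(23) | bus: BusRd,Flush
[10] P1: load  L1 | P0:I, P1:S(75), P2:S(75) | bus: none
[11] P2: load  L0 | P0:I, P1:S(23), P2:S(23) | bus: none
[12] P1: load  L1 | P0:I, P1:S(75), P2:S(75) | bus: none
[13] P0: store L1 := 64 | P0:M(64), P1:I, P2:I | bus: BusRdX
[14] P2: load  L1 | P0:S(64), P1:I, P2:S(64) | bus: BusRd,Flush
[15] P2: load  L1 | P0:S(64), P1:I, P2:S(64) | bus: none
[16] P2: load  L1 | P0:S(64), P1:I, P2:S(64) | bus: none
[17] P2: store L0 := 24 | P0:I, P1:I, P2:M(24) | bus: BusRdX
[18] P2: store L0 := 61 | P0:I, P1:I, P2:M(61) | bus: none
[19] P0: load  L1 | P0:S(64), P1:I, P2:S(64) | bus: none
[20] P0: load  L1 | P0:S(64), P1:I, P2:S(64) | bus: none
[21] P0: load  L0 | P0:S(61), P1:I, P2:S(61) | bus: BusRd,Flush
[22] P0: store L1 := 17 | P0:M(17), P1:I, P2:I | bus: BusRdX
[23] P0: load  L1 | P0:M(17), P1:I, P2:I | bus: none
[24] P2: load  L1 | P0:S(17), P1:I, P2:S(17) | bus: BusRd,Flush
[25] P2: load  L0 | P0:S(61), P1:I, P2:S(61) | bus: none
[26] P1: load  L1 | P0:S(17), P1:S(17), P2:S(17) | bus: BusRd
[27] P1: load  L0 | P0:S(61), P1:S(61), P2:S(61) | bus: BusRd
[28] P1: store L1 := 69 | P0:I, P1:M(69), P2:I | bus: BusRdX
[29] P0: store L0 := 5 | P0:M(5), P1:I, P2:I | bus: BusRdX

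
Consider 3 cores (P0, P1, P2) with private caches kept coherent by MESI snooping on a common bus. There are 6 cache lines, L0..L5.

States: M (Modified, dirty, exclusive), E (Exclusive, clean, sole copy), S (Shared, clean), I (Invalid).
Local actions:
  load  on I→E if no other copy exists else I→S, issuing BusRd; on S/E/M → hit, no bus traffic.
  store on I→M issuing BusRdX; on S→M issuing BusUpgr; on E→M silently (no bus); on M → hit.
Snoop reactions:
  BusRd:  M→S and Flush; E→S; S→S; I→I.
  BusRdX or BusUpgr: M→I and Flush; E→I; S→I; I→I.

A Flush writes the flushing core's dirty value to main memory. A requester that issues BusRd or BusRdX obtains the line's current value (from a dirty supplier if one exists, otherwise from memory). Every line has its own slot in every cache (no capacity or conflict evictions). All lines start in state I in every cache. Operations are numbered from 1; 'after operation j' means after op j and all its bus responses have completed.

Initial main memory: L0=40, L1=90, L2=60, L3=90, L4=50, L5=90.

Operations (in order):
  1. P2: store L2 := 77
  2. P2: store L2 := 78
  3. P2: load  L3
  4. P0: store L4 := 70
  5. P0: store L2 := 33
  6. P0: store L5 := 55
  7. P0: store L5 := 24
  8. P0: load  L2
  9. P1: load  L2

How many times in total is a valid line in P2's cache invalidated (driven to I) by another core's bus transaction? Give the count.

  op1 P2: store L2 := 77 → I/I/M on L2; bus BusRdX; mem=60
  op2 P2: store L2 := 78 → I/I/M on L2; bus (none); mem=60
  op3 P2: load  L3 → I/I/E on L3; bus BusRd; mem=90
  op4 P0: store L4 := 70 → M/I/I on L4; bus BusRdX; mem=50
  op5 P0: store L2 := 33 → M/I/I on L2; bus BusRdX Flush; mem=78
  op6 P0: store L5 := 55 → M/I/I on L5; bus BusRdX; mem=90
  op7 P0: store L5 := 24 → M/I/I on L5; bus (none); mem=90
  op8 P0: load  L2 → M/I/I on L2; bus (none); mem=78
  op9 P1: load  L2 → S/S/I on L2; bus BusRd Flush; mem=33

invalidations = 1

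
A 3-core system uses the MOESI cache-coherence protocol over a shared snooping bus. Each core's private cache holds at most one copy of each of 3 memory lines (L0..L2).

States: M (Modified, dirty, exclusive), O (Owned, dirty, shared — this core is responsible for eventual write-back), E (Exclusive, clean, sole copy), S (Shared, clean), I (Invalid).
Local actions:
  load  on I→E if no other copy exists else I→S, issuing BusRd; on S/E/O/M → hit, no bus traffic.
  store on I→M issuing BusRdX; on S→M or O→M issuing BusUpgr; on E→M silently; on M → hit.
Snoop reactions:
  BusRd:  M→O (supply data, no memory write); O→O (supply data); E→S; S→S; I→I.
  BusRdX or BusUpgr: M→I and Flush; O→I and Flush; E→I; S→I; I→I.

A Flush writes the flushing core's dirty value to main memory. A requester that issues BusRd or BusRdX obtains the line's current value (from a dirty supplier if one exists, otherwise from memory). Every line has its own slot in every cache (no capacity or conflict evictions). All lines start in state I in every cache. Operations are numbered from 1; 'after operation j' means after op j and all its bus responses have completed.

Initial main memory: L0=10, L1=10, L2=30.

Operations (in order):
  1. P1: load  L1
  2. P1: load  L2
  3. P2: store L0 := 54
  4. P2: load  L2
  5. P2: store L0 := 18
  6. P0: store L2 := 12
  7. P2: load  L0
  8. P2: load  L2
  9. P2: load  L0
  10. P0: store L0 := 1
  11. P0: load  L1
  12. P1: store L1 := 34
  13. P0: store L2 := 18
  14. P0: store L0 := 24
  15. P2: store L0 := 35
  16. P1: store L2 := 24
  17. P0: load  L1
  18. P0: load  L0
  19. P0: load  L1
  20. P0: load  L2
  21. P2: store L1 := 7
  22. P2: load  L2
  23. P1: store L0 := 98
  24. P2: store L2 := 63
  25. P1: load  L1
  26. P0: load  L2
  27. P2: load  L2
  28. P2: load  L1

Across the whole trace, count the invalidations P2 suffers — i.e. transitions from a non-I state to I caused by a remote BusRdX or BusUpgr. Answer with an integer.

invalidations = 4

[1] P1: load  L1 | P0:I, P1:E(10), P2:I | bus: BusRd
[2] P1: load  L2 | P0:I, P1:E(30), P2:I | bus: BusRd
[3] P2: store L0 := 54 | P0:I, P1:I, P2:M(54) | bus: BusRdX
[4] P2: load  L2 | P0:I, P1:S(30), P2:S(30) | bus: BusRd
[5] P2: store L0 := 18 | P0:I, P1:I, P2:M(18) | bus: none
[6] P0: store L2 := 12 | P0:M(12), P1:I, P2:I | bus: BusRdX
[7] P2: load  L0 | P0:I, P1:I, P2:M(18) | bus: none
[8] P2: load  L2 | P0:O(12), P1:I, P2:S(12) | bus: BusRd
[9] P2: load  L0 | P0:I, P1:I, P2:M(18) | bus: none
[10] P0: store L0 := 1 | P0:M(1), P1:I, P2:I | bus: BusRdX,Flush
[11] P0: load  L1 | P0:S(10), P1:S(10), P2:I | bus: BusRd
[12] P1: store L1 := 34 | P0:I, P1:M(34), P2:I | bus: BusUpgr
[13] P0: store L2 := 18 | P0:M(18), P1:I, P2:I | bus: BusUpgr
[14] P0: store L0 := 24 | P0:M(24), P1:I, P2:I | bus: none
[15] P2: store L0 := 35 | P0:I, P1:I, P2:M(35) | bus: BusRdX,Flush
[16] P1: store L2 := 24 | P0:I, P1:M(24), P2:I | bus: BusRdX,Flush
[17] P0: load  L1 | P0:S(34), P1:O(34), P2:I | bus: BusRd
[18] P0: load  L0 | P0:S(35), P1:I, P2:O(35) | bus: BusRd
[19] P0: load  L1 | P0:S(34), P1:O(34), P2:I | bus: none
[20] P0: load  L2 | P0:S(24), P1:O(24), P2:I | bus: BusRd
[21] P2: store L1 := 7 | P0:I, P1:I, P2:M(7) | bus: BusRdX,Flush
[22] P2: load  L2 | P0:S(24), P1:O(24), P2:S(24) | bus: BusRd
[23] P1: store L0 := 98 | P0:I, P1:M(98), P2:I | bus: BusRdX,Flush
[24] P2: store L2 := 63 | P0:I, P1:I, P2:M(63) | bus: BusUpgr,Flush
[25] P1: load  L1 | P0:I, P1:S(7), P2:O(7) | bus: BusRd
[26] P0: load  L2 | P0:S(63), P1:I, P2:O(63) | bus: BusRd
[27] P2: load  L2 | P0:S(63), P1:I, P2:O(63) | bus: none
[28] P2: load  L1 | P0:I, P1:S(7), P2:O(7) | bus: none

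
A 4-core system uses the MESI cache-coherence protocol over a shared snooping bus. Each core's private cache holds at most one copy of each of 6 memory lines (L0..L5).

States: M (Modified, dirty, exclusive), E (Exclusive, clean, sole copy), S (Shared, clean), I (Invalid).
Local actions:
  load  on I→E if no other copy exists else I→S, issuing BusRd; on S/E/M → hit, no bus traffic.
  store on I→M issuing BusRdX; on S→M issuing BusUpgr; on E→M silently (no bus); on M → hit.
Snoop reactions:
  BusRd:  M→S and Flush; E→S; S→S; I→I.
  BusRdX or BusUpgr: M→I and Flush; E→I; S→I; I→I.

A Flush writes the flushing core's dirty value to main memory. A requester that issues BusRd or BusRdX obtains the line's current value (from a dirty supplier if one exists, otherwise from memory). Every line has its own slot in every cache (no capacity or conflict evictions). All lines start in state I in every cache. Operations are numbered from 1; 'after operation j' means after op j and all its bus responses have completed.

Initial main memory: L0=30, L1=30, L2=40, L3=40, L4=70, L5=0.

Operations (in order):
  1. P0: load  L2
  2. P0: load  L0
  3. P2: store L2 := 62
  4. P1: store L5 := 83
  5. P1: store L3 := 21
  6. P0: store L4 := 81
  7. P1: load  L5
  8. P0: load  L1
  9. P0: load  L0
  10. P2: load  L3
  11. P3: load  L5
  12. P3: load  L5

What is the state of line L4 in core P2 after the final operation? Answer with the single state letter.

1. P0: load  L2  bus=[BusRd]  L2: P0=E P1=I P2=I P3=I  mem[L2]=40
2. P0: load  L0  bus=[BusRd]  L0: P0=E P1=I P2=I P3=I  mem[L0]=30
3. P2: store L2 := 62  bus=[BusRdX]  L2: P0=I P1=I P2=M P3=I  mem[L2]=40
4. P1: store L5 := 83  bus=[BusRdX]  L5: P0=I P1=M P2=I P3=I  mem[L5]=0
5. P1: store L3 := 21  bus=[BusRdX]  L3: P0=I P1=M P2=I P3=I  mem[L3]=40
6. P0: store L4 := 81  bus=[BusRdX]  L4: P0=M P1=I P2=I P3=I  mem[L4]=70
7. P1: load  L5  bus=[-]  L5: P0=I P1=M P2=I P3=I  mem[L5]=0
8. P0: load  L1  bus=[BusRd]  L1: P0=E P1=I P2=I P3=I  mem[L1]=30
9. P0: load  L0  bus=[-]  L0: P0=E P1=I P2=I P3=I  mem[L0]=30
10. P2: load  L3  bus=[BusRd,Flush]  L3: P0=I P1=S P2=S P3=I  mem[L3]=21
11. P3: load  L5  bus=[BusRd,Flush]  L5: P0=I P1=S P2=I P3=S  mem[L5]=83
12. P3: load  L5  bus=[-]  L5: P0=I P1=S P2=I P3=S  mem[L5]=83

state = I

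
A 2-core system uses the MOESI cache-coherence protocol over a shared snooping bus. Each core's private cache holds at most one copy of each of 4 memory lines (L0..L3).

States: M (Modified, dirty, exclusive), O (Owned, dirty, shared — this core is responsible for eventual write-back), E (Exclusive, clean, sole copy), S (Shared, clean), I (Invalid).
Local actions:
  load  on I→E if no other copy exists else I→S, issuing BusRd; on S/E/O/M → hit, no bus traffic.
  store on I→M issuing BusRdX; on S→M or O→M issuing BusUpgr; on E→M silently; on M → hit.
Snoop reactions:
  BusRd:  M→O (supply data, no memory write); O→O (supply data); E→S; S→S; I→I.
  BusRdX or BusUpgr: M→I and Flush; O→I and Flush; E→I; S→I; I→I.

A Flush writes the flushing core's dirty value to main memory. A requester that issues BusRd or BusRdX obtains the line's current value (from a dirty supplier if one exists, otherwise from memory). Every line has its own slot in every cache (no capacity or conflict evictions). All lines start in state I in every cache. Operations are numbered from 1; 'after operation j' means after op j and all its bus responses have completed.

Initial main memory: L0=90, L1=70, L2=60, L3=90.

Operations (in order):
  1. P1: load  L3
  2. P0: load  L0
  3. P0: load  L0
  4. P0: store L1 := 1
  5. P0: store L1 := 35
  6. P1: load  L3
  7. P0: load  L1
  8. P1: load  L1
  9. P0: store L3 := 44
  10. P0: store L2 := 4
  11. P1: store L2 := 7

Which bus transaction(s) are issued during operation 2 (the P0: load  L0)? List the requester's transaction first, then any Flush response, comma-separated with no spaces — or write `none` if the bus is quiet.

bus = BusRd

1. P1: load  L3  bus=[BusRd]  L3: P0=I P1=E  mem[L3]=90
2. P0: load  L0  bus=[BusRd]  L0: P0=E P1=I  mem[L0]=90
3. P0: load  L0  bus=[-]  L0: P0=E P1=I  mem[L0]=90
4. P0: store L1 := 1  bus=[BusRdX]  L1: P0=M P1=I  mem[L1]=70
5. P0: store L1 := 35  bus=[-]  L1: P0=M P1=I  mem[L1]=70
6. P1: load  L3  bus=[-]  L3: P0=I P1=E  mem[L3]=90
7. P0: load  L1  bus=[-]  L1: P0=M P1=I  mem[L1]=70
8. P1: load  L1  bus=[BusRd]  L1: P0=O P1=S  mem[L1]=70
9. P0: store L3 := 44  bus=[BusRdX]  L3: P0=M P1=I  mem[L3]=90
10. P0: store L2 := 4  bus=[BusRdX]  L2: P0=M P1=I  mem[L2]=60
11. P1: store L2 := 7  bus=[BusRdX,Flush]  L2: P0=I P1=M  mem[L2]=4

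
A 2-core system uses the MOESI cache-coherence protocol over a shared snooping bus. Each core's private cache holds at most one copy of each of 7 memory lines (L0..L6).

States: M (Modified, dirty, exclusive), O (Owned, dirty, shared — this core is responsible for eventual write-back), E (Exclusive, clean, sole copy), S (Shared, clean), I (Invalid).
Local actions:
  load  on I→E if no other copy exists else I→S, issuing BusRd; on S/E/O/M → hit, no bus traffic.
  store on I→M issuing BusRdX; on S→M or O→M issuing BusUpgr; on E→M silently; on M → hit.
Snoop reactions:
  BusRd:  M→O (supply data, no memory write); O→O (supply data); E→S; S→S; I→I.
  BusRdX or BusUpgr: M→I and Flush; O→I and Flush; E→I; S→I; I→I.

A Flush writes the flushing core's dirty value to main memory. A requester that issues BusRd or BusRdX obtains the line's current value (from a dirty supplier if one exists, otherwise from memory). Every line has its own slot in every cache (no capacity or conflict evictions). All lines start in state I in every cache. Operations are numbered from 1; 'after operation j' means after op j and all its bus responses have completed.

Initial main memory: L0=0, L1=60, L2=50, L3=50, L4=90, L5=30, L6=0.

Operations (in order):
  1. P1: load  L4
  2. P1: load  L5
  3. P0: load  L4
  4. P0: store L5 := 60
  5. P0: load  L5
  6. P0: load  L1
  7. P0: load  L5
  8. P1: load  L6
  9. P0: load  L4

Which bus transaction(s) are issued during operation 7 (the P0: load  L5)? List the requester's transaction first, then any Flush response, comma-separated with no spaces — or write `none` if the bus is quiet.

[1] P1: load  L4 | P0:I, P1:E(90) | bus: BusRd
[2] P1: load  L5 | P0:I, P1:E(30) | bus: BusRd
[3] P0: load  L4 | P0:S(90), P1:S(90) | bus: BusRd
[4] P0: store L5 := 60 | P0:M(60), P1:I | bus: BusRdX
[5] P0: load  L5 | P0:M(60), P1:I | bus: none
[6] P0: load  L1 | P0:E(60), P1:I | bus: BusRd
[7] P0: load  L5 | P0:M(60), P1:I | bus: none
[8] P1: load  L6 | P0:I, P1:E(0) | bus: BusRd
[9] P0: load  L4 | P0:S(90), P1:S(90) | bus: none

bus = none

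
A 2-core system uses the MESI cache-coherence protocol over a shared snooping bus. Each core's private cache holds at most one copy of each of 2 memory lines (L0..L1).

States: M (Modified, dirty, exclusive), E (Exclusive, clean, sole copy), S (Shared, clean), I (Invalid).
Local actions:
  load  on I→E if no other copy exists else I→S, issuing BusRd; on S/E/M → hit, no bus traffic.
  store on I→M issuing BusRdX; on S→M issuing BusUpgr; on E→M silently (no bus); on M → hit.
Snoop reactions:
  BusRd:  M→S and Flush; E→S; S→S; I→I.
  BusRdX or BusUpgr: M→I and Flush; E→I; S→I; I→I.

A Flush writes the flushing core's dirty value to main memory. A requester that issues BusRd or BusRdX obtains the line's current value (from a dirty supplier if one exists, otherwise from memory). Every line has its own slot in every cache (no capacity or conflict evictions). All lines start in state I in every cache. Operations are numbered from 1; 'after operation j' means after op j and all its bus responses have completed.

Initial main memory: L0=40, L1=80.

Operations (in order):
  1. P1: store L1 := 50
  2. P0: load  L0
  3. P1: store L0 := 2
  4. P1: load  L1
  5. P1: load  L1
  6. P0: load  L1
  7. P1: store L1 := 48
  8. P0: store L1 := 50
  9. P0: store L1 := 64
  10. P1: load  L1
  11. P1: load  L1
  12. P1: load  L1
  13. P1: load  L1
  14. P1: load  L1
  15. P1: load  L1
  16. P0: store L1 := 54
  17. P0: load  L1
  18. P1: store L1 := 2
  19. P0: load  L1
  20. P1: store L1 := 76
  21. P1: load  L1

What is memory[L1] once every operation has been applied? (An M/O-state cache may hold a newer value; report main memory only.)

memory[L1] = 2

[1] P1: store L1 := 50 | P0:I, P1:M(50) | bus: BusRdX
[2] P0: load  L0 | P0:E(40), P1:I | bus: BusRd
[3] P1: store L0 := 2 | P0:I, P1:M(2) | bus: BusRdX
[4] P1: load  L1 | P0:I, P1:M(50) | bus: none
[5] P1: load  L1 | P0:I, P1:M(50) | bus: none
[6] P0: load  L1 | P0:S(50), P1:S(50) | bus: BusRd,Flush
[7] P1: store L1 := 48 | P0:I, P1:M(48) | bus: BusUpgr
[8] P0: store L1 := 50 | P0:M(50), P1:I | bus: BusRdX,Flush
[9] P0: store L1 := 64 | P0:M(64), P1:I | bus: none
[10] P1: load  L1 | P0:S(64), P1:S(64) | bus: BusRd,Flush
[11] P1: load  L1 | P0:S(64), P1:S(64) | bus: none
[12] P1: load  L1 | P0:S(64), P1:S(64) | bus: none
[13] P1: load  L1 | P0:S(64), P1:S(64) | bus: none
[14] P1: load  L1 | P0:S(64), P1:S(64) | bus: none
[15] P1: load  L1 | P0:S(64), P1:S(64) | bus: none
[16] P0: store L1 := 54 | P0:M(54), P1:I | bus: BusUpgr
[17] P0: load  L1 | P0:M(54), P1:I | bus: none
[18] P1: store L1 := 2 | P0:I, P1:M(2) | bus: BusRdX,Flush
[19] P0: load  L1 | P0:S(2), P1:S(2) | bus: BusRd,Flush
[20] P1: store L1 := 76 | P0:I, P1:M(76) | bus: BusUpgr
[21] P1: load  L1 | P0:I, P1:M(76) | bus: none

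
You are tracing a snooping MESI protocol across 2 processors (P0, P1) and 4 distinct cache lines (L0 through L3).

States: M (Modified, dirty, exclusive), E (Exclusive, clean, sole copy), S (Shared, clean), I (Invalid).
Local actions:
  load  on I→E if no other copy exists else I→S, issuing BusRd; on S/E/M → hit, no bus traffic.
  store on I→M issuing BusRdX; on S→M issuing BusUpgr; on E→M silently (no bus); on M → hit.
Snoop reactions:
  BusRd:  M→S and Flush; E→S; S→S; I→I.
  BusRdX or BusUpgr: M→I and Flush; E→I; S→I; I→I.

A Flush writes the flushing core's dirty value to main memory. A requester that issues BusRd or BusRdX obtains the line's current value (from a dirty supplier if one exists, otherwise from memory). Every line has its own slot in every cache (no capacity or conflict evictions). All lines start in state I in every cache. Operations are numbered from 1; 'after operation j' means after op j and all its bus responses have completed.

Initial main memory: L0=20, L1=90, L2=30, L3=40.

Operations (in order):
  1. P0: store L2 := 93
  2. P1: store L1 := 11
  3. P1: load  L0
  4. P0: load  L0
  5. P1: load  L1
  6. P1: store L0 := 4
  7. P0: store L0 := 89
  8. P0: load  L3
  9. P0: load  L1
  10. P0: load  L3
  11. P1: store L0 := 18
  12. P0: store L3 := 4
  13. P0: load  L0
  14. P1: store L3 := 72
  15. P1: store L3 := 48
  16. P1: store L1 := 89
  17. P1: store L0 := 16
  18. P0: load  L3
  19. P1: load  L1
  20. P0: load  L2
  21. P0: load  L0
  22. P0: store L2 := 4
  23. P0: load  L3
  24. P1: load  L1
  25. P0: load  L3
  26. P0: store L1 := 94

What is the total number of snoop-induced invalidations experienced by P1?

[1] P0: store L2 := 93 | P0:M(93), P1:I | bus: BusRdX
[2] P1: store L1 := 11 | P0:I, P1:M(11) | bus: BusRdX
[3] P1: load  L0 | P0:I, P1:E(20) | bus: BusRd
[4] P0: load  L0 | P0:S(20), P1:S(20) | bus: BusRd
[5] P1: load  L1 | P0:I, P1:M(11) | bus: none
[6] P1: store L0 := 4 | P0:I, P1:M(4) | bus: BusUpgr
[7] P0: store L0 := 89 | P0:M(89), P1:I | bus: BusRdX,Flush
[8] P0: load  L3 | P0:E(40), P1:I | bus: BusRd
[9] P0: load  L1 | P0:S(11), P1:S(11) | bus: BusRd,Flush
[10] P0: load  L3 | P0:E(40), P1:I | bus: none
[11] P1: store L0 := 18 | P0:I, P1:M(18) | bus: BusRdX,Flush
[12] P0: store L3 := 4 | P0:M(4), P1:I | bus: none
[13] P0: load  L0 | P0:S(18), P1:S(18) | bus: BusRd,Flush
[14] P1: store L3 := 72 | P0:I, P1:M(72) | bus: BusRdX,Flush
[15] P1: store L3 := 48 | P0:I, P1:M(48) | bus: none
[16] P1: store L1 := 89 | P0:I, P1:M(89) | bus: BusUpgr
[17] P1: store L0 := 16 | P0:I, P1:M(16) | bus: BusUpgr
[18] P0: load  L3 | P0:S(48), P1:S(48) | bus: BusRd,Flush
[19] P1: load  L1 | P0:I, P1:M(89) | bus: none
[20] P0: load  L2 | P0:M(93), P1:I | bus: none
[21] P0: load  L0 | P0:S(16), P1:S(16) | bus: BusRd,Flush
[22] P0: store L2 := 4 | P0:M(4), P1:I | bus: none
[23] P0: load  L3 | P0:S(48), P1:S(48) | bus: none
[24] P1: load  L1 | P0:I, P1:M(89) | bus: none
[25] P0: load  L3 | P0:S(48), P1:S(48) | bus: none
[26] P0: store L1 := 94 | P0:M(94), P1:I | bus: BusRdX,Flush

invalidations = 2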